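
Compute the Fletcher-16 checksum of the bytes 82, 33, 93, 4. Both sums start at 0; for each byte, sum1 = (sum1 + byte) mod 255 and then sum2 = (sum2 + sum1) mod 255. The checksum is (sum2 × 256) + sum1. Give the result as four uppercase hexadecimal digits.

Running sums (mod 255):
  after byte 0 (82): sum1=82, sum2=82
  after byte 1 (33): sum1=115, sum2=197
  after byte 2 (93): sum1=208, sum2=150
  after byte 3 (4): sum1=212, sum2=107
Checksum = sum2·256 + sum1 = 107·256 + 212 = 27604 = 0x6BD4.

6BD4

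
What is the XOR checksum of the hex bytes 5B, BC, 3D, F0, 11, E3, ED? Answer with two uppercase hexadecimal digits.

35

XOR the bytes together:
  start with 0x5B
  0x5B ⊕ 0xBC = 0xE7
  0xE7 ⊕ 0x3D = 0xDA
  0xDA ⊕ 0xF0 = 0x2A
  0x2A ⊕ 0x11 = 0x3B
  0x3B ⊕ 0xE3 = 0xD8
  0xD8 ⊕ 0xED = 0x35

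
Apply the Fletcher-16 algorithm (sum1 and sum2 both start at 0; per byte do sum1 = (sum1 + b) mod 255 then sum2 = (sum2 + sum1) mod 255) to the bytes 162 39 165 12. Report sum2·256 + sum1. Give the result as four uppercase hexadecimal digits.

577B

Running sums (mod 255):
  after byte 0 (162): sum1=162, sum2=162
  after byte 1 (39): sum1=201, sum2=108
  after byte 2 (165): sum1=111, sum2=219
  after byte 3 (12): sum1=123, sum2=87
Checksum = sum2·256 + sum1 = 87·256 + 123 = 22395 = 0x577B.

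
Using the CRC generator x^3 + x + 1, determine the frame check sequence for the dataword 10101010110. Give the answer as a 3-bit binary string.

Append 3 zeros: 10101010110000. Divide by 1011 (XOR where the leading bit is 1):
  pos 0: 1010 XOR 1011 = 0001
  pos 3: 1101 XOR 1011 = 0110
  pos 4: 1100 XOR 1011 = 0111
  pos 5: 1111 XOR 1011 = 0100
  pos 6: 1001 XOR 1011 = 0010
  pos 8: 1000 XOR 1011 = 0011
  pos 10: 1100 XOR 1011 = 0111
Remainder (last 3 bits) = 111. This is the CRC / FCS.

111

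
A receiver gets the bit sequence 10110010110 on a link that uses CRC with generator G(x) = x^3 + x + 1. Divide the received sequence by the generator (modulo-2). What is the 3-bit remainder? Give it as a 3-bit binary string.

000

Modulo-2 division of 10110010110 by 1011:
  pos 0: 1011 XOR 1011 = 0000
  pos 6: 1011 XOR 1011 = 0000
Remainder = 000 (zero — the frame passes the CRC check).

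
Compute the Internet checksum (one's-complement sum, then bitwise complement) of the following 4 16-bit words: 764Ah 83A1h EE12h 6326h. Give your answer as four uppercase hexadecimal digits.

B4DA

One's-complement addition (fold any carry out of bit 15 back into bit 0):
  0x764A + 0x83A1 = 0x0F9EB
  0xF9EB + 0xEE12 = 0x1E7FD → wrap carry → 0xE7FE
  0xE7FE + 0x6326 = 0x14B24 → wrap carry → 0x4B25
One's-complement sum = 0x4B25.
Checksum = ~0x4B25 & 0xFFFF = 0xB4DA.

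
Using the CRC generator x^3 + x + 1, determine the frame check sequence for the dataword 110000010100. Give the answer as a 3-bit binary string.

010

Append 3 zeros: 110000010100000. Divide by 1011 (XOR where the leading bit is 1):
  pos 0: 1100 XOR 1011 = 0111
  pos 1: 1110 XOR 1011 = 0101
  pos 2: 1010 XOR 1011 = 0001
  pos 5: 1010 XOR 1011 = 0001
  pos 8: 1100 XOR 1011 = 0111
  pos 9: 1110 XOR 1011 = 0101
  pos 10: 1010 XOR 1011 = 0001
Remainder (last 3 bits) = 010. This is the CRC / FCS.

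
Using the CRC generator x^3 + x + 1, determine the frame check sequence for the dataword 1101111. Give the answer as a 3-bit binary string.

001

Append 3 zeros: 1101111000. Divide by 1011 (XOR where the leading bit is 1):
  pos 0: 1101 XOR 1011 = 0110
  pos 1: 1101 XOR 1011 = 0110
  pos 2: 1101 XOR 1011 = 0110
  pos 3: 1101 XOR 1011 = 0110
  pos 4: 1100 XOR 1011 = 0111
  pos 5: 1110 XOR 1011 = 0101
  pos 6: 1010 XOR 1011 = 0001
Remainder (last 3 bits) = 001. This is the CRC / FCS.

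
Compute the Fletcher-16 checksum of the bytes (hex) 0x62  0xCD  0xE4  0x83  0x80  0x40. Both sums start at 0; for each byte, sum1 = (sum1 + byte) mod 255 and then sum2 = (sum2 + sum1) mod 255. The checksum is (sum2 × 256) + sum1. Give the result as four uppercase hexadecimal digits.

Running sums (mod 255):
  after byte 0 (0x62): sum1=98, sum2=98
  after byte 1 (0xCD): sum1=48, sum2=146
  after byte 2 (0xE4): sum1=21, sum2=167
  after byte 3 (0x83): sum1=152, sum2=64
  after byte 4 (0x80): sum1=25, sum2=89
  after byte 5 (0x40): sum1=89, sum2=178
Checksum = sum2·256 + sum1 = 178·256 + 89 = 45657 = 0xB259.

B259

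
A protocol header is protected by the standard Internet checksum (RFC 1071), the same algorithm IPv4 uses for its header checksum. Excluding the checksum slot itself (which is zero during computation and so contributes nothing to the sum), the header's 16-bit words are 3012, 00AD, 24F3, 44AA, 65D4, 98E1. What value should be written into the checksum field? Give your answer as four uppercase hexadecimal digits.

66ED

One's-complement addition (fold any carry out of bit 15 back into bit 0):
  0x3012 + 0x00AD = 0x030BF
  0x30BF + 0x24F3 = 0x055B2
  0x55B2 + 0x44AA = 0x09A5C
  0x9A5C + 0x65D4 = 0x10030 → wrap carry → 0x0031
  0x0031 + 0x98E1 = 0x09912
One's-complement sum = 0x9912.
Checksum = ~0x9912 & 0xFFFF = 0x66ED.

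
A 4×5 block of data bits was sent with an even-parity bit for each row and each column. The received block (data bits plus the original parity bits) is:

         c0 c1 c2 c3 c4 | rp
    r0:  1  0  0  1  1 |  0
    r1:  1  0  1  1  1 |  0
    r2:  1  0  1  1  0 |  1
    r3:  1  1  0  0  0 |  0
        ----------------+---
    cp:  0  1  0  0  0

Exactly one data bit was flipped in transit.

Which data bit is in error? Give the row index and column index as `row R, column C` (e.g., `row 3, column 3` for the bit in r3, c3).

Recompute each row's even parity and compare to rp:
  r0: data parity 1, sent rp 0 → mismatch
  r1: data parity 0, sent rp 0 → ok
  r2: data parity 1, sent rp 1 → ok
  r3: data parity 0, sent rp 0 → ok
Recompute each column's even parity and compare to cp:
  c0: data parity 0, sent cp 0 → ok
  c1: data parity 1, sent cp 1 → ok
  c2: data parity 0, sent cp 0 → ok
  c3: data parity 1, sent cp 0 → mismatch
  c4: data parity 0, sent cp 0 → ok
Exactly one row (r0) and one column (c3) fail → the flipped bit is at their intersection.

row 0, column 3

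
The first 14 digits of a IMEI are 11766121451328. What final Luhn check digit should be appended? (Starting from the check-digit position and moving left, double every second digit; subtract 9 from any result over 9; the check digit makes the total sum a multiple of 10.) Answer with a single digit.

Partial digits right→left: 8 2 3 1 5 4 1 2 1 6 6 7 1 1
Double every second digit counting from the check-digit position (so the 1st, 3rd, 5th, ... of the partial from the right).
  doubled (with −9 where >9): 7 6 1 2 2 3 2 → sum 23
  kept as-is: 2 1 4 2 6 7 1 → sum 23
Total = 23 + 23 = 46.
Check digit = (10 − (46 mod 10)) mod 10 = 4.

4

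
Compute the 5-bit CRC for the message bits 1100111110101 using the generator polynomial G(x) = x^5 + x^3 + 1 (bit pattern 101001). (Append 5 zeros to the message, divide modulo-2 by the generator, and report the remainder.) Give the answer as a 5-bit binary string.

Append 5 zeros: 110011111010100000. Divide by 101001 (XOR where the leading bit is 1):
  pos 0: 110011 XOR 101001 = 011010
  pos 1: 110101 XOR 101001 = 011100
  pos 2: 111001 XOR 101001 = 010000
  pos 3: 100001 XOR 101001 = 001000
  pos 5: 100001 XOR 101001 = 001000
  pos 7: 100001 XOR 101001 = 001000
  pos 9: 100000 XOR 101001 = 001001
  pos 11: 100100 XOR 101001 = 001101
Remainder (last 5 bits) = 11010. This is the CRC / FCS.

11010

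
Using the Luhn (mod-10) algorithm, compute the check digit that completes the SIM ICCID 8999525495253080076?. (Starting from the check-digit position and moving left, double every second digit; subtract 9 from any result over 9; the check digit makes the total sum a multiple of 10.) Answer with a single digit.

2

Partial digits right→left: 6 7 0 0 8 0 3 5 2 5 9 4 5 2 5 9 9 9 8
Double every second digit counting from the check-digit position (so the 1st, 3rd, 5th, ... of the partial from the right).
  doubled (with −9 where >9): 3 0 7 6 4 9 1 1 9 7 → sum 47
  kept as-is: 7 0 0 5 5 4 2 9 9 → sum 41
Total = 47 + 41 = 88.
Check digit = (10 − (88 mod 10)) mod 10 = 2.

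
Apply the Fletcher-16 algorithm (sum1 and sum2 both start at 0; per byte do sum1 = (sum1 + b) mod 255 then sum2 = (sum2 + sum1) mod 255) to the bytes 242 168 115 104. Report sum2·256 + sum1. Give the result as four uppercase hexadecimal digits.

1577

Running sums (mod 255):
  after byte 0 (242): sum1=242, sum2=242
  after byte 1 (168): sum1=155, sum2=142
  after byte 2 (115): sum1=15, sum2=157
  after byte 3 (104): sum1=119, sum2=21
Checksum = sum2·256 + sum1 = 21·256 + 119 = 5495 = 0x1577.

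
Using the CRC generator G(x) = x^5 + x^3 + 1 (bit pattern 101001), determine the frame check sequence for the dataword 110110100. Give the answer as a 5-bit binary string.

01000

Append 5 zeros: 11011010000000. Divide by 101001 (XOR where the leading bit is 1):
  pos 0: 110110 XOR 101001 = 011111
  pos 1: 111111 XOR 101001 = 010110
  pos 2: 101100 XOR 101001 = 000101
  pos 5: 101000 XOR 101001 = 000001
Remainder (last 5 bits) = 01000. This is the CRC / FCS.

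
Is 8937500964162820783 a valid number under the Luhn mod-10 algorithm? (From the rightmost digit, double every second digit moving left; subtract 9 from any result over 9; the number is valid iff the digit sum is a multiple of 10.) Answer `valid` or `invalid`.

invalid

From the right, keep odd positions and double even positions (subtract 9 from any doubled value over 9):
  doubled (positions 2,4,...): 7 0 7 3 8 9 0 5 9 → sum 48
  kept (positions 1,3,...): 3 7 2 2 1 6 0 5 3 8 → sum 37
Total = 85.
85 mod 10 = 5, so the number is invalid.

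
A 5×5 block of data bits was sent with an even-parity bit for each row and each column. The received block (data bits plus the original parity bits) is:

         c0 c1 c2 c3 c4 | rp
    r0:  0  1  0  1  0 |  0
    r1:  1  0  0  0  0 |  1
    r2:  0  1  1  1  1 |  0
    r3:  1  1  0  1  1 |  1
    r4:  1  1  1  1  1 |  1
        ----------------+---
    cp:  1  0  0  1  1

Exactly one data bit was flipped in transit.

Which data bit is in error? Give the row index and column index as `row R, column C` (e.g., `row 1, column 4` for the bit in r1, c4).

row 3, column 3

Recompute each row's even parity and compare to rp:
  r0: data parity 0, sent rp 0 → ok
  r1: data parity 1, sent rp 1 → ok
  r2: data parity 0, sent rp 0 → ok
  r3: data parity 0, sent rp 1 → mismatch
  r4: data parity 1, sent rp 1 → ok
Recompute each column's even parity and compare to cp:
  c0: data parity 1, sent cp 1 → ok
  c1: data parity 0, sent cp 0 → ok
  c2: data parity 0, sent cp 0 → ok
  c3: data parity 0, sent cp 1 → mismatch
  c4: data parity 1, sent cp 1 → ok
Exactly one row (r3) and one column (c3) fail → the flipped bit is at their intersection.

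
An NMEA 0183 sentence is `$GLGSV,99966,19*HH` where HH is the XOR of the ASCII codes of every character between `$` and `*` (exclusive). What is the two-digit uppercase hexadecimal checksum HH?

78

XOR the ASCII codes of the payload characters:
  'G' = 0x47 → acc = 0x47
  'L' = 0x4C → acc = 0x0B
  'G' = 0x47 → acc = 0x4C
  'S' = 0x53 → acc = 0x1F
  'V' = 0x56 → acc = 0x49
  ',' = 0x2C → acc = 0x65
  '9' = 0x39 → acc = 0x5C
  '9' = 0x39 → acc = 0x65
  '9' = 0x39 → acc = 0x5C
  '6' = 0x36 → acc = 0x6A
  '6' = 0x36 → acc = 0x5C
  ',' = 0x2C → acc = 0x70
  '1' = 0x31 → acc = 0x41
  '9' = 0x39 → acc = 0x78
Checksum = 0x78.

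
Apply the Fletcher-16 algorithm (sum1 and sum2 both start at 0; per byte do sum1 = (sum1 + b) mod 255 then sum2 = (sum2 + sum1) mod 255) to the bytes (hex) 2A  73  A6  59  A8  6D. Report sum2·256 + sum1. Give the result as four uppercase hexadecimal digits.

A3B3

Running sums (mod 255):
  after byte 0 (2A): sum1=42, sum2=42
  after byte 1 (73): sum1=157, sum2=199
  after byte 2 (A6): sum1=68, sum2=12
  after byte 3 (59): sum1=157, sum2=169
  after byte 4 (A8): sum1=70, sum2=239
  after byte 5 (6D): sum1=179, sum2=163
Checksum = sum2·256 + sum1 = 163·256 + 179 = 41907 = 0xA3B3.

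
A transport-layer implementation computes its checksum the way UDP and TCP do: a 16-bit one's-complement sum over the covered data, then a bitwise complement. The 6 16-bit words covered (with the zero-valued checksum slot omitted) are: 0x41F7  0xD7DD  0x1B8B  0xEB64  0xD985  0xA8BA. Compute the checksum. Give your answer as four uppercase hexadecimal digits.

One's-complement addition (fold any carry out of bit 15 back into bit 0):
  0x41F7 + 0xD7DD = 0x119D4 → wrap carry → 0x19D5
  0x19D5 + 0x1B8B = 0x03560
  0x3560 + 0xEB64 = 0x120C4 → wrap carry → 0x20C5
  0x20C5 + 0xD985 = 0x0FA4A
  0xFA4A + 0xA8BA = 0x1A304 → wrap carry → 0xA305
One's-complement sum = 0xA305.
Checksum = ~0xA305 & 0xFFFF = 0x5CFA.

5CFA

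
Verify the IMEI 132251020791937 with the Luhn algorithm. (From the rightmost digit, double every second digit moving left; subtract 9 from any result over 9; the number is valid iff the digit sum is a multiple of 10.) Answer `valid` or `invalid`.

invalid

From the right, keep odd positions and double even positions (subtract 9 from any doubled value over 9):
  doubled (positions 2,4,...): 6 2 5 4 2 4 6 → sum 29
  kept (positions 1,3,...): 7 9 9 0 0 5 2 1 → sum 33
Total = 62.
62 mod 10 = 2, so the number is invalid.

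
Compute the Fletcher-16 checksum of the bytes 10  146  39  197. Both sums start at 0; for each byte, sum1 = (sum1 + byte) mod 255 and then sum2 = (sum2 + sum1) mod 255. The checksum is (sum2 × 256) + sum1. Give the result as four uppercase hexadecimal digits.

F389

Running sums (mod 255):
  after byte 0 (10): sum1=10, sum2=10
  after byte 1 (146): sum1=156, sum2=166
  after byte 2 (39): sum1=195, sum2=106
  after byte 3 (197): sum1=137, sum2=243
Checksum = sum2·256 + sum1 = 243·256 + 137 = 62345 = 0xF389.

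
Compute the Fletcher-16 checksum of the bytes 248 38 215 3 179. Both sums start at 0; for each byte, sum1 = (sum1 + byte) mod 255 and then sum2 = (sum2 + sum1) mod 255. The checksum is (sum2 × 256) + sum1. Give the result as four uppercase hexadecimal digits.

Running sums (mod 255):
  after byte 0 (248): sum1=248, sum2=248
  after byte 1 (38): sum1=31, sum2=24
  after byte 2 (215): sum1=246, sum2=15
  after byte 3 (3): sum1=249, sum2=9
  after byte 4 (179): sum1=173, sum2=182
Checksum = sum2·256 + sum1 = 182·256 + 173 = 46765 = 0xB6AD.

B6AD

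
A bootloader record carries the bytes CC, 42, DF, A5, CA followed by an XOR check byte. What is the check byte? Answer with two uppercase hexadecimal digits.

3E

XOR the bytes together:
  start with 0xCC
  0xCC ⊕ 0x42 = 0x8E
  0x8E ⊕ 0xDF = 0x51
  0x51 ⊕ 0xA5 = 0xF4
  0xF4 ⊕ 0xCA = 0x3E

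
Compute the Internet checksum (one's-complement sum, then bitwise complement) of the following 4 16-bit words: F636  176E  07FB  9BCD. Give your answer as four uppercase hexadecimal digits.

One's-complement addition (fold any carry out of bit 15 back into bit 0):
  0xF636 + 0x176E = 0x10DA4 → wrap carry → 0x0DA5
  0x0DA5 + 0x07FB = 0x015A0
  0x15A0 + 0x9BCD = 0x0B16D
One's-complement sum = 0xB16D.
Checksum = ~0xB16D & 0xFFFF = 0x4E92.

4E92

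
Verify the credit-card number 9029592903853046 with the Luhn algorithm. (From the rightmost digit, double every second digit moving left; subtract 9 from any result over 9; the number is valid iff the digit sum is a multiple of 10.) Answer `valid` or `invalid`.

From the right, keep odd positions and double even positions (subtract 9 from any doubled value over 9):
  doubled (positions 2,4,...): 8 6 7 0 4 1 4 9 → sum 39
  kept (positions 1,3,...): 6 0 5 3 9 9 9 0 → sum 41
Total = 80.
80 mod 10 = 0, so the number is valid.

valid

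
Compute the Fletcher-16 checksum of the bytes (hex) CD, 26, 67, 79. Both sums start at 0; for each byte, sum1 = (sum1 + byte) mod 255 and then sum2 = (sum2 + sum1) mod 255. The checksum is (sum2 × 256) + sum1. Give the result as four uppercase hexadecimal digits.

F1D4

Running sums (mod 255):
  after byte 0 (CD): sum1=205, sum2=205
  after byte 1 (26): sum1=243, sum2=193
  after byte 2 (67): sum1=91, sum2=29
  after byte 3 (79): sum1=212, sum2=241
Checksum = sum2·256 + sum1 = 241·256 + 212 = 61908 = 0xF1D4.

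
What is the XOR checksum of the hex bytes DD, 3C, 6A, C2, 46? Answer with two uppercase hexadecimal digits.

XOR the bytes together:
  start with 0xDD
  0xDD ⊕ 0x3C = 0xE1
  0xE1 ⊕ 0x6A = 0x8B
  0x8B ⊕ 0xC2 = 0x49
  0x49 ⊕ 0x46 = 0x0F

0F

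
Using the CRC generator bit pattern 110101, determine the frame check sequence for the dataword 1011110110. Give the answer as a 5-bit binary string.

Append 5 zeros: 101111011000000. Divide by 110101 (XOR where the leading bit is 1):
  pos 0: 101111 XOR 110101 = 011010
  pos 1: 110100 XOR 110101 = 000001
  pos 6: 111000 XOR 110101 = 001101
  pos 8: 110100 XOR 110101 = 000001
Remainder (last 5 bits) = 00010. This is the CRC / FCS.

00010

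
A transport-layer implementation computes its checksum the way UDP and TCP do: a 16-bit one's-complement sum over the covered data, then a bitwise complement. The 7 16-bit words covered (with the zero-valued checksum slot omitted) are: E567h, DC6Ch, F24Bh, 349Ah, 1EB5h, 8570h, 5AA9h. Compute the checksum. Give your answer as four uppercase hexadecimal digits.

One's-complement addition (fold any carry out of bit 15 back into bit 0):
  0xE567 + 0xDC6C = 0x1C1D3 → wrap carry → 0xC1D4
  0xC1D4 + 0xF24B = 0x1B41F → wrap carry → 0xB420
  0xB420 + 0x349A = 0x0E8BA
  0xE8BA + 0x1EB5 = 0x1076F → wrap carry → 0x0770
  0x0770 + 0x8570 = 0x08CE0
  0x8CE0 + 0x5AA9 = 0x0E789
One's-complement sum = 0xE789.
Checksum = ~0xE789 & 0xFFFF = 0x1876.

1876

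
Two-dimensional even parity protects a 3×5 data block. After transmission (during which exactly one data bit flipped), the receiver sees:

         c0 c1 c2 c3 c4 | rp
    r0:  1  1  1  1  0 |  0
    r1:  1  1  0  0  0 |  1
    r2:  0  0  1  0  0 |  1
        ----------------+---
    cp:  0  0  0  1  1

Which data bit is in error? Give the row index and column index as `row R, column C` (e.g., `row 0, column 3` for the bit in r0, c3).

Recompute each row's even parity and compare to rp:
  r0: data parity 0, sent rp 0 → ok
  r1: data parity 0, sent rp 1 → mismatch
  r2: data parity 1, sent rp 1 → ok
Recompute each column's even parity and compare to cp:
  c0: data parity 0, sent cp 0 → ok
  c1: data parity 0, sent cp 0 → ok
  c2: data parity 0, sent cp 0 → ok
  c3: data parity 1, sent cp 1 → ok
  c4: data parity 0, sent cp 1 → mismatch
Exactly one row (r1) and one column (c4) fail → the flipped bit is at their intersection.

row 1, column 4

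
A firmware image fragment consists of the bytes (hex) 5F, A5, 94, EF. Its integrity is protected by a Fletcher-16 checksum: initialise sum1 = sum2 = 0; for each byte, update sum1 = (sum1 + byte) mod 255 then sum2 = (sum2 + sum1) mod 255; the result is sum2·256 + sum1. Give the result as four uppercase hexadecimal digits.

8789

Running sums (mod 255):
  after byte 0 (5F): sum1=95, sum2=95
  after byte 1 (A5): sum1=5, sum2=100
  after byte 2 (94): sum1=153, sum2=253
  after byte 3 (EF): sum1=137, sum2=135
Checksum = sum2·256 + sum1 = 135·256 + 137 = 34697 = 0x8789.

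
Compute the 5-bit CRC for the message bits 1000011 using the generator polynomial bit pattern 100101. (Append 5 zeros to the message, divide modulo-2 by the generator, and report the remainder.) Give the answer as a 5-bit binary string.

Append 5 zeros: 100001100000. Divide by 100101 (XOR where the leading bit is 1):
  pos 0: 100001 XOR 100101 = 000100
  pos 3: 100100 XOR 100101 = 000001
Remainder (last 5 bits) = 01000. This is the CRC / FCS.

01000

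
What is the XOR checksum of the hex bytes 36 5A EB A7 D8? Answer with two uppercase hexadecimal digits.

F8

XOR the bytes together:
  start with 0x36
  0x36 ⊕ 0x5A = 0x6C
  0x6C ⊕ 0xEB = 0x87
  0x87 ⊕ 0xA7 = 0x20
  0x20 ⊕ 0xD8 = 0xF8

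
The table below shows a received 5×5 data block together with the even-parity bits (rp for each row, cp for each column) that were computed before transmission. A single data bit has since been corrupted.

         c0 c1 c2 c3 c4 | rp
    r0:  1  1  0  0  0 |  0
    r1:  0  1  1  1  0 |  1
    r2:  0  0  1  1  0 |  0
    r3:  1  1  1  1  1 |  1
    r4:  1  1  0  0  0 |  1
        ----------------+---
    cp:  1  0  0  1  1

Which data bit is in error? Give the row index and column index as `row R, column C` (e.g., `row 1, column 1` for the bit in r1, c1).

Recompute each row's even parity and compare to rp:
  r0: data parity 0, sent rp 0 → ok
  r1: data parity 1, sent rp 1 → ok
  r2: data parity 0, sent rp 0 → ok
  r3: data parity 1, sent rp 1 → ok
  r4: data parity 0, sent rp 1 → mismatch
Recompute each column's even parity and compare to cp:
  c0: data parity 1, sent cp 1 → ok
  c1: data parity 0, sent cp 0 → ok
  c2: data parity 1, sent cp 0 → mismatch
  c3: data parity 1, sent cp 1 → ok
  c4: data parity 1, sent cp 1 → ok
Exactly one row (r4) and one column (c2) fail → the flipped bit is at their intersection.

row 4, column 2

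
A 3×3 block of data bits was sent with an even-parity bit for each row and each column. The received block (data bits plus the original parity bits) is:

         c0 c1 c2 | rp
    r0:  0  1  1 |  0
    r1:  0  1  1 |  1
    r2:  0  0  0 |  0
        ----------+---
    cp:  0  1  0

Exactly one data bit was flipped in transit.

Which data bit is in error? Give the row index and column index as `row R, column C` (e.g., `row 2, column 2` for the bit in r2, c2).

Recompute each row's even parity and compare to rp:
  r0: data parity 0, sent rp 0 → ok
  r1: data parity 0, sent rp 1 → mismatch
  r2: data parity 0, sent rp 0 → ok
Recompute each column's even parity and compare to cp:
  c0: data parity 0, sent cp 0 → ok
  c1: data parity 0, sent cp 1 → mismatch
  c2: data parity 0, sent cp 0 → ok
Exactly one row (r1) and one column (c1) fail → the flipped bit is at their intersection.

row 1, column 1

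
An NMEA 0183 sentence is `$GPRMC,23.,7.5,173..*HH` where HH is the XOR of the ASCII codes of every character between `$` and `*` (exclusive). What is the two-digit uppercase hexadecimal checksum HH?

XOR the ASCII codes of the payload characters:
  'G' = 0x47 → acc = 0x47
  'P' = 0x50 → acc = 0x17
  'R' = 0x52 → acc = 0x45
  'M' = 0x4D → acc = 0x08
  'C' = 0x43 → acc = 0x4B
  ',' = 0x2C → acc = 0x67
  '2' = 0x32 → acc = 0x55
  '3' = 0x33 → acc = 0x66
  '.' = 0x2E → acc = 0x48
  ',' = 0x2C → acc = 0x64
  '7' = 0x37 → acc = 0x53
  '.' = 0x2E → acc = 0x7D
  '5' = 0x35 → acc = 0x48
  ',' = 0x2C → acc = 0x64
  '1' = 0x31 → acc = 0x55
  '7' = 0x37 → acc = 0x62
  '3' = 0x33 → acc = 0x51
  '.' = 0x2E → acc = 0x7F
  '.' = 0x2E → acc = 0x51
Checksum = 0x51.

51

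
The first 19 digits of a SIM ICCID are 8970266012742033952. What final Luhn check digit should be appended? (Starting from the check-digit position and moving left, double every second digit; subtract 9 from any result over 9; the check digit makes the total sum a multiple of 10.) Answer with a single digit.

2

Partial digits right→left: 2 5 9 3 3 0 2 4 7 2 1 0 6 6 2 0 7 9 8
Double every second digit counting from the check-digit position (so the 1st, 3rd, 5th, ... of the partial from the right).
  doubled (with −9 where >9): 4 9 6 4 5 2 3 4 5 7 → sum 49
  kept as-is: 5 3 0 4 2 0 6 0 9 → sum 29
Total = 49 + 29 = 78.
Check digit = (10 − (78 mod 10)) mod 10 = 2.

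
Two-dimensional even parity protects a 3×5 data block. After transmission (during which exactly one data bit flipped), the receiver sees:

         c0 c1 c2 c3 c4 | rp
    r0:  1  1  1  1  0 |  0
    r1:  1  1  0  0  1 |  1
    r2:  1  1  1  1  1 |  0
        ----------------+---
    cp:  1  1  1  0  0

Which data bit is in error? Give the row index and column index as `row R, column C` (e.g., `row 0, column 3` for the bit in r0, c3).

Recompute each row's even parity and compare to rp:
  r0: data parity 0, sent rp 0 → ok
  r1: data parity 1, sent rp 1 → ok
  r2: data parity 1, sent rp 0 → mismatch
Recompute each column's even parity and compare to cp:
  c0: data parity 1, sent cp 1 → ok
  c1: data parity 1, sent cp 1 → ok
  c2: data parity 0, sent cp 1 → mismatch
  c3: data parity 0, sent cp 0 → ok
  c4: data parity 0, sent cp 0 → ok
Exactly one row (r2) and one column (c2) fail → the flipped bit is at their intersection.

row 2, column 2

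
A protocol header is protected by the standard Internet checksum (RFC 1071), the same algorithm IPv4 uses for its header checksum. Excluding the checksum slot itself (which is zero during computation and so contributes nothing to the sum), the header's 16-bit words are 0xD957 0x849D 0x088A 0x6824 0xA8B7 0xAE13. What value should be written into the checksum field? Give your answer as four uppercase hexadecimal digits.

One's-complement addition (fold any carry out of bit 15 back into bit 0):
  0xD957 + 0x849D = 0x15DF4 → wrap carry → 0x5DF5
  0x5DF5 + 0x088A = 0x0667F
  0x667F + 0x6824 = 0x0CEA3
  0xCEA3 + 0xA8B7 = 0x1775A → wrap carry → 0x775B
  0x775B + 0xAE13 = 0x1256E → wrap carry → 0x256F
One's-complement sum = 0x256F.
Checksum = ~0x256F & 0xFFFF = 0xDA90.

DA90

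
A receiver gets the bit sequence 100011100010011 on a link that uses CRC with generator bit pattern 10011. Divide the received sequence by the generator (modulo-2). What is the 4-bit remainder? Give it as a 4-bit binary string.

0001

Modulo-2 division of 100011100010011 by 10011:
  pos 0: 10001 XOR 10011 = 00010
  pos 3: 10110 XOR 10011 = 00101
  pos 5: 10100 XOR 10011 = 00111
  pos 7: 11110 XOR 10011 = 01101
  pos 8: 11010 XOR 10011 = 01001
  pos 9: 10011 XOR 10011 = 00000
Remainder = 0001 (nonzero — an error is detected).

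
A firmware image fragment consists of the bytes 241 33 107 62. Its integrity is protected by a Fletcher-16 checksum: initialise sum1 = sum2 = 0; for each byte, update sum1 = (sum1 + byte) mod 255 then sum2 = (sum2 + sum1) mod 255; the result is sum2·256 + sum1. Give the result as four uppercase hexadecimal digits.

40BC

Running sums (mod 255):
  after byte 0 (241): sum1=241, sum2=241
  after byte 1 (33): sum1=19, sum2=5
  after byte 2 (107): sum1=126, sum2=131
  after byte 3 (62): sum1=188, sum2=64
Checksum = sum2·256 + sum1 = 64·256 + 188 = 16572 = 0x40BC.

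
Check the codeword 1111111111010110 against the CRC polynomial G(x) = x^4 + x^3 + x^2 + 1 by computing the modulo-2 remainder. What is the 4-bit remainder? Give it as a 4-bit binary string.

Modulo-2 division of 1111111111010110 by 11101:
  pos 0: 11111 XOR 11101 = 00010
  pos 3: 10111 XOR 11101 = 01010
  pos 4: 10101 XOR 11101 = 01000
  pos 5: 10001 XOR 11101 = 01100
  pos 6: 11000 XOR 11101 = 00101
  pos 8: 10110 XOR 11101 = 01011
  pos 9: 10111 XOR 11101 = 01010
  pos 10: 10101 XOR 11101 = 01000
  pos 11: 10000 XOR 11101 = 01101
Remainder = 1101 (nonzero — an error is detected).

1101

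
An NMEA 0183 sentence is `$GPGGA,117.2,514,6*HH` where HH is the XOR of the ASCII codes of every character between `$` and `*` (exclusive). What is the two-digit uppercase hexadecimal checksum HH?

57

XOR the ASCII codes of the payload characters:
  'G' = 0x47 → acc = 0x47
  'P' = 0x50 → acc = 0x17
  'G' = 0x47 → acc = 0x50
  'G' = 0x47 → acc = 0x17
  'A' = 0x41 → acc = 0x56
  ',' = 0x2C → acc = 0x7A
  '1' = 0x31 → acc = 0x4B
  '1' = 0x31 → acc = 0x7A
  '7' = 0x37 → acc = 0x4D
  '.' = 0x2E → acc = 0x63
  '2' = 0x32 → acc = 0x51
  ',' = 0x2C → acc = 0x7D
  '5' = 0x35 → acc = 0x48
  '1' = 0x31 → acc = 0x79
  '4' = 0x34 → acc = 0x4D
  ',' = 0x2C → acc = 0x61
  '6' = 0x36 → acc = 0x57
Checksum = 0x57.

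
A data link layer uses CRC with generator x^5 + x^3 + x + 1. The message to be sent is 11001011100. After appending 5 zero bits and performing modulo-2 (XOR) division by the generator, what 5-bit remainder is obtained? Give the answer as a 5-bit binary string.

01100

Append 5 zeros: 1100101110000000. Divide by 101011 (XOR where the leading bit is 1):
  pos 0: 110010 XOR 101011 = 011001
  pos 1: 110011 XOR 101011 = 011000
  pos 2: 110001 XOR 101011 = 011010
  pos 3: 110101 XOR 101011 = 011110
  pos 4: 111100 XOR 101011 = 010111
  pos 5: 101110 XOR 101011 = 000101
  pos 8: 101000 XOR 101011 = 000011
Remainder (last 5 bits) = 01100. This is the CRC / FCS.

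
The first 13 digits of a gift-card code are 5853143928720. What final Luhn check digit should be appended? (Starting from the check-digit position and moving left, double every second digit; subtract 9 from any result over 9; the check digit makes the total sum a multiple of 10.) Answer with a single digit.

Partial digits right→left: 0 2 7 8 2 9 3 4 1 3 5 8 5
Double every second digit counting from the check-digit position (so the 1st, 3rd, 5th, ... of the partial from the right).
  doubled (with −9 where >9): 0 5 4 6 2 1 1 → sum 19
  kept as-is: 2 8 9 4 3 8 → sum 34
Total = 19 + 34 = 53.
Check digit = (10 − (53 mod 10)) mod 10 = 7.

7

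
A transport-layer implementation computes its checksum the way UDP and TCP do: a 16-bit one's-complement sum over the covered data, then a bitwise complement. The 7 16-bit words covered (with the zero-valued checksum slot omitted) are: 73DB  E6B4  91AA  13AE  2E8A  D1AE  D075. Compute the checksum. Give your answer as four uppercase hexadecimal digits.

One's-complement addition (fold any carry out of bit 15 back into bit 0):
  0x73DB + 0xE6B4 = 0x15A8F → wrap carry → 0x5A90
  0x5A90 + 0x91AA = 0x0EC3A
  0xEC3A + 0x13AE = 0x0FFE8
  0xFFE8 + 0x2E8A = 0x12E72 → wrap carry → 0x2E73
  0x2E73 + 0xD1AE = 0x10021 → wrap carry → 0x0022
  0x0022 + 0xD075 = 0x0D097
One's-complement sum = 0xD097.
Checksum = ~0xD097 & 0xFFFF = 0x2F68.

2F68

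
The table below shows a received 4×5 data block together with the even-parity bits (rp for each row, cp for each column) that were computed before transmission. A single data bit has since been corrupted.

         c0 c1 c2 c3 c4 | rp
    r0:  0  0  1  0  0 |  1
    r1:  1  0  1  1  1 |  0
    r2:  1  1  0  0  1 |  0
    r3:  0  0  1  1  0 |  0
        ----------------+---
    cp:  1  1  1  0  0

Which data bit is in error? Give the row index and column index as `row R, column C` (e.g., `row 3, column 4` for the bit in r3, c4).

row 2, column 0

Recompute each row's even parity and compare to rp:
  r0: data parity 1, sent rp 1 → ok
  r1: data parity 0, sent rp 0 → ok
  r2: data parity 1, sent rp 0 → mismatch
  r3: data parity 0, sent rp 0 → ok
Recompute each column's even parity and compare to cp:
  c0: data parity 0, sent cp 1 → mismatch
  c1: data parity 1, sent cp 1 → ok
  c2: data parity 1, sent cp 1 → ok
  c3: data parity 0, sent cp 0 → ok
  c4: data parity 0, sent cp 0 → ok
Exactly one row (r2) and one column (c0) fail → the flipped bit is at their intersection.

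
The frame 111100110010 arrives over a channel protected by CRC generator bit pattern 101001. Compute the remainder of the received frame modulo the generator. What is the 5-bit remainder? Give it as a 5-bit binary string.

Modulo-2 division of 111100110010 by 101001:
  pos 0: 111100 XOR 101001 = 010101
  pos 1: 101011 XOR 101001 = 000010
  pos 5: 101001 XOR 101001 = 000000
Remainder = 00000 (zero — the frame passes the CRC check).

00000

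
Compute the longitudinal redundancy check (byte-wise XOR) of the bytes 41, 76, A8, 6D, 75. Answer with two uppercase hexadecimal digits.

87

XOR the bytes together:
  start with 0x41
  0x41 ⊕ 0x76 = 0x37
  0x37 ⊕ 0xA8 = 0x9F
  0x9F ⊕ 0x6D = 0xF2
  0xF2 ⊕ 0x75 = 0x87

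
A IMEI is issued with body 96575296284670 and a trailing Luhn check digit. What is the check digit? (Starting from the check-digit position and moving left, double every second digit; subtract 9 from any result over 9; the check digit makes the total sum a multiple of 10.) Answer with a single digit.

Partial digits right→left: 0 7 6 4 8 2 6 9 2 5 7 5 6 9
Double every second digit counting from the check-digit position (so the 1st, 3rd, 5th, ... of the partial from the right).
  doubled (with −9 where >9): 0 3 7 3 4 5 3 → sum 25
  kept as-is: 7 4 2 9 5 5 9 → sum 41
Total = 25 + 41 = 66.
Check digit = (10 − (66 mod 10)) mod 10 = 4.

4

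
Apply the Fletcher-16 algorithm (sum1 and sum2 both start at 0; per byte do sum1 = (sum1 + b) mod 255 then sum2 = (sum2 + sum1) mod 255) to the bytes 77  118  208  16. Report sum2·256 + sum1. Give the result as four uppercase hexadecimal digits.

4AA4

Running sums (mod 255):
  after byte 0 (77): sum1=77, sum2=77
  after byte 1 (118): sum1=195, sum2=17
  after byte 2 (208): sum1=148, sum2=165
  after byte 3 (16): sum1=164, sum2=74
Checksum = sum2·256 + sum1 = 74·256 + 164 = 19108 = 0x4AA4.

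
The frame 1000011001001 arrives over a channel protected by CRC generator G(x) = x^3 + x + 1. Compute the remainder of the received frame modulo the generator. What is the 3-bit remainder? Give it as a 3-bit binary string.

Modulo-2 division of 1000011001001 by 1011:
  pos 0: 1000 XOR 1011 = 0011
  pos 2: 1101 XOR 1011 = 0110
  pos 3: 1101 XOR 1011 = 0110
  pos 4: 1100 XOR 1011 = 0111
  pos 5: 1110 XOR 1011 = 0101
  pos 6: 1011 XOR 1011 = 0000
Remainder = 001 (nonzero — an error is detected).

001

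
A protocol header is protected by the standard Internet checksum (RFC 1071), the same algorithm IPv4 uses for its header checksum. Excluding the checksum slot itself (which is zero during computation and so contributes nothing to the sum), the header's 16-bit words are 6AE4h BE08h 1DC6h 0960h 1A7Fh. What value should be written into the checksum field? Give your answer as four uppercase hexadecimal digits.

956D

One's-complement addition (fold any carry out of bit 15 back into bit 0):
  0x6AE4 + 0xBE08 = 0x128EC → wrap carry → 0x28ED
  0x28ED + 0x1DC6 = 0x046B3
  0x46B3 + 0x0960 = 0x05013
  0x5013 + 0x1A7F = 0x06A92
One's-complement sum = 0x6A92.
Checksum = ~0x6A92 & 0xFFFF = 0x956D.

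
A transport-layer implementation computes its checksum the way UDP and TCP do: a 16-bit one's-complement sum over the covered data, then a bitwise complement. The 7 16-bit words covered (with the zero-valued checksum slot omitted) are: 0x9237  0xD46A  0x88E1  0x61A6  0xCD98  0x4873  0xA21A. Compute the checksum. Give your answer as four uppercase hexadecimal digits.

F6AE

One's-complement addition (fold any carry out of bit 15 back into bit 0):
  0x9237 + 0xD46A = 0x166A1 → wrap carry → 0x66A2
  0x66A2 + 0x88E1 = 0x0EF83
  0xEF83 + 0x61A6 = 0x15129 → wrap carry → 0x512A
  0x512A + 0xCD98 = 0x11EC2 → wrap carry → 0x1EC3
  0x1EC3 + 0x4873 = 0x06736
  0x6736 + 0xA21A = 0x10950 → wrap carry → 0x0951
One's-complement sum = 0x0951.
Checksum = ~0x0951 & 0xFFFF = 0xF6AE.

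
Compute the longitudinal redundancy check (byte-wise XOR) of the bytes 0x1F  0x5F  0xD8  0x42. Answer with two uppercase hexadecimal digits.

XOR the bytes together:
  start with 0x1F
  0x1F ⊕ 0x5F = 0x40
  0x40 ⊕ 0xD8 = 0x98
  0x98 ⊕ 0x42 = 0xDA

DA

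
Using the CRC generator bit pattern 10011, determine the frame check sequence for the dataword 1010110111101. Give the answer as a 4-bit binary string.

Append 4 zeros: 10101101111010000. Divide by 10011 (XOR where the leading bit is 1):
  pos 0: 10101 XOR 10011 = 00110
  pos 2: 11010 XOR 10011 = 01001
  pos 3: 10011 XOR 10011 = 00000
  pos 8: 11101 XOR 10011 = 01110
  pos 9: 11100 XOR 10011 = 01111
  pos 10: 11110 XOR 10011 = 01101
  pos 11: 11010 XOR 10011 = 01001
  pos 12: 10010 XOR 10011 = 00001
Remainder (last 4 bits) = 0001. This is the CRC / FCS.

0001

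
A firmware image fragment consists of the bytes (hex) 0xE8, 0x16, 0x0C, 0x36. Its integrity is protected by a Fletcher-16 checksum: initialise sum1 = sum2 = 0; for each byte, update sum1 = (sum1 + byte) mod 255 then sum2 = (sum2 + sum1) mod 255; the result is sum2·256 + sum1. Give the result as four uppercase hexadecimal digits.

3441

Running sums (mod 255):
  after byte 0 (0xE8): sum1=232, sum2=232
  after byte 1 (0x16): sum1=254, sum2=231
  after byte 2 (0x0C): sum1=11, sum2=242
  after byte 3 (0x36): sum1=65, sum2=52
Checksum = sum2·256 + sum1 = 52·256 + 65 = 13377 = 0x3441.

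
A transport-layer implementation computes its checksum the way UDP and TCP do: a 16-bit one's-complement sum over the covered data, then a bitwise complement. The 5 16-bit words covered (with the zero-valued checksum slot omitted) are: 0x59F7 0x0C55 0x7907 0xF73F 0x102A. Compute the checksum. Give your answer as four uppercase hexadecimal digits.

1942

One's-complement addition (fold any carry out of bit 15 back into bit 0):
  0x59F7 + 0x0C55 = 0x0664C
  0x664C + 0x7907 = 0x0DF53
  0xDF53 + 0xF73F = 0x1D692 → wrap carry → 0xD693
  0xD693 + 0x102A = 0x0E6BD
One's-complement sum = 0xE6BD.
Checksum = ~0xE6BD & 0xFFFF = 0x1942.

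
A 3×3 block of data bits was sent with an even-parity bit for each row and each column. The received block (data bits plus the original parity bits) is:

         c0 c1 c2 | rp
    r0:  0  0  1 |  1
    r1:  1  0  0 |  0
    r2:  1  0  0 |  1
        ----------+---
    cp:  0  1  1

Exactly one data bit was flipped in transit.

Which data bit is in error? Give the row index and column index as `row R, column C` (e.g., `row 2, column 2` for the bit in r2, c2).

row 1, column 1

Recompute each row's even parity and compare to rp:
  r0: data parity 1, sent rp 1 → ok
  r1: data parity 1, sent rp 0 → mismatch
  r2: data parity 1, sent rp 1 → ok
Recompute each column's even parity and compare to cp:
  c0: data parity 0, sent cp 0 → ok
  c1: data parity 0, sent cp 1 → mismatch
  c2: data parity 1, sent cp 1 → ok
Exactly one row (r1) and one column (c1) fail → the flipped bit is at their intersection.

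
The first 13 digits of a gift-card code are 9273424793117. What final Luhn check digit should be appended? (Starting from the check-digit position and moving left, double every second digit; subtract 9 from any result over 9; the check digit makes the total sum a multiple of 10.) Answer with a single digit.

Partial digits right→left: 7 1 1 3 9 7 4 2 4 3 7 2 9
Double every second digit counting from the check-digit position (so the 1st, 3rd, 5th, ... of the partial from the right).
  doubled (with −9 where >9): 5 2 9 8 8 5 9 → sum 46
  kept as-is: 1 3 7 2 3 2 → sum 18
Total = 46 + 18 = 64.
Check digit = (10 − (64 mod 10)) mod 10 = 6.

6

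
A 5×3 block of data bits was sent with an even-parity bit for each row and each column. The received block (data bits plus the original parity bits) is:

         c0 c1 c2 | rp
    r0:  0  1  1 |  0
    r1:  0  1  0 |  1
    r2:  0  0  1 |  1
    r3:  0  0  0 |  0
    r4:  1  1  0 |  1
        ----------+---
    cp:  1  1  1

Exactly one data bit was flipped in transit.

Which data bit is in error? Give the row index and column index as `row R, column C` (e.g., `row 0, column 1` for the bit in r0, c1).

Recompute each row's even parity and compare to rp:
  r0: data parity 0, sent rp 0 → ok
  r1: data parity 1, sent rp 1 → ok
  r2: data parity 1, sent rp 1 → ok
  r3: data parity 0, sent rp 0 → ok
  r4: data parity 0, sent rp 1 → mismatch
Recompute each column's even parity and compare to cp:
  c0: data parity 1, sent cp 1 → ok
  c1: data parity 1, sent cp 1 → ok
  c2: data parity 0, sent cp 1 → mismatch
Exactly one row (r4) and one column (c2) fail → the flipped bit is at their intersection.

row 4, column 2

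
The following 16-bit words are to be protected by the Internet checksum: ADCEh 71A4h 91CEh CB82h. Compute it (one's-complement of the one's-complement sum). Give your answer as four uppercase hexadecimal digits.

One's-complement addition (fold any carry out of bit 15 back into bit 0):
  0xADCE + 0x71A4 = 0x11F72 → wrap carry → 0x1F73
  0x1F73 + 0x91CE = 0x0B141
  0xB141 + 0xCB82 = 0x17CC3 → wrap carry → 0x7CC4
One's-complement sum = 0x7CC4.
Checksum = ~0x7CC4 & 0xFFFF = 0x833B.

833B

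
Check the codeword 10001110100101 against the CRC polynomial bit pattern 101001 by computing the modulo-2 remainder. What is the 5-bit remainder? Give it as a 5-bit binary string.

Modulo-2 division of 10001110100101 by 101001:
  pos 0: 100011 XOR 101001 = 001010
  pos 2: 101010 XOR 101001 = 000011
  pos 6: 111001 XOR 101001 = 010000
  pos 7: 100000 XOR 101001 = 001001
Remainder = 10011 (nonzero — an error is detected).

10011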